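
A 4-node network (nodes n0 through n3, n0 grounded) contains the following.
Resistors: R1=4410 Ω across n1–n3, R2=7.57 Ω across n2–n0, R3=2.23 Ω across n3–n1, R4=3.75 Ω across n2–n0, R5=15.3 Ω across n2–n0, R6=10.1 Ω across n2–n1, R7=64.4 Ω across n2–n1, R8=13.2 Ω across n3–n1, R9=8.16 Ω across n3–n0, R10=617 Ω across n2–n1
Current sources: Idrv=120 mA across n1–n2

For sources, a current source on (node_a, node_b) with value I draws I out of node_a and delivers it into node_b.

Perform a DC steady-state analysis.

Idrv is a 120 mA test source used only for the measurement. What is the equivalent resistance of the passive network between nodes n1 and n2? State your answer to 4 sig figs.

MNA unknowns: 3 node voltages V₁..V_3
R1: Y=0.0002268 on G[1,3]
R2: Y=0.1321 on G[2,0]
R3: Y=0.4484 on G[3,1]
R4: Y=0.2667 on G[2,0]
R5: Y=0.06536 on G[2,0]
R6: Y=0.09901 on G[2,1]
R7: Y=0.01553 on G[2,1]
R8: Y=0.07576 on G[3,1]
R9: Y=0.1225 on G[3,0]
R10: Y=0.001621 on G[2,1]
Idrv: z[1]−=0.12, z[2]+=0.12
solve → V1=-0.4993, V2=0.1069, V3=-0.4047

R_eq = 5.051 Ω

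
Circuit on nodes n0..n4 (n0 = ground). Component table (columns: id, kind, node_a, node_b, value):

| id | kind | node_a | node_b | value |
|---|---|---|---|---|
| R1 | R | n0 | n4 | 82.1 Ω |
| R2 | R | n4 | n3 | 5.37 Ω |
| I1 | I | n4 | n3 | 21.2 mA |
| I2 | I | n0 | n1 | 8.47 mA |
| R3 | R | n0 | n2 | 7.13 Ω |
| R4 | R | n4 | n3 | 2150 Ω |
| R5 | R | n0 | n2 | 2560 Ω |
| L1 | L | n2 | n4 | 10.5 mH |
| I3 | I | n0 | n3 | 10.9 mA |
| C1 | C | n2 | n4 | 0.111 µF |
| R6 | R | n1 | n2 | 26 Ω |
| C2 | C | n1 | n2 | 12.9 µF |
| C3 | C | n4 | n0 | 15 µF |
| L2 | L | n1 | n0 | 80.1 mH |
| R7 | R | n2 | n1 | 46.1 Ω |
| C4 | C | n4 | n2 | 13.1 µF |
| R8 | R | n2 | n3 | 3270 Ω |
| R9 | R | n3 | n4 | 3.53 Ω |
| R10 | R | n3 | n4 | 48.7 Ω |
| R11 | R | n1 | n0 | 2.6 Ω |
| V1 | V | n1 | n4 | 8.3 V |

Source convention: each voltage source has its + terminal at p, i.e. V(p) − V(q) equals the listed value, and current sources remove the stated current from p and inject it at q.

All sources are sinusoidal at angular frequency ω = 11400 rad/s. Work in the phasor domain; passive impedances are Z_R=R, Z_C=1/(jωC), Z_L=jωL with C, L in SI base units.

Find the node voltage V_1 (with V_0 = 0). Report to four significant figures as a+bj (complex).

Apply KCL at each of the 4 non-ground nodes and solve the resulting linear system.
Node n1: branches {I2, R6, C2, L2, R7, R11, V1} → V_1 = 2.057+2.460j
Node n2: branches {R3, R5, L1, C1, R6, C2, R7, C4, R8} → V_2 = -1.974+0.6668j
Node n3: branches {R2, I1, R4, I3, R8, R9, R10} → V_3 = -6.175+2.459j
Node n4: branches {R1, R2, I1, R4, L1, C1, C3, C4, R9, R10, V1} → V_4 = -6.243+2.460j
Source currents: i(V1)=-0.7640-1.644j

2.057+2.460j V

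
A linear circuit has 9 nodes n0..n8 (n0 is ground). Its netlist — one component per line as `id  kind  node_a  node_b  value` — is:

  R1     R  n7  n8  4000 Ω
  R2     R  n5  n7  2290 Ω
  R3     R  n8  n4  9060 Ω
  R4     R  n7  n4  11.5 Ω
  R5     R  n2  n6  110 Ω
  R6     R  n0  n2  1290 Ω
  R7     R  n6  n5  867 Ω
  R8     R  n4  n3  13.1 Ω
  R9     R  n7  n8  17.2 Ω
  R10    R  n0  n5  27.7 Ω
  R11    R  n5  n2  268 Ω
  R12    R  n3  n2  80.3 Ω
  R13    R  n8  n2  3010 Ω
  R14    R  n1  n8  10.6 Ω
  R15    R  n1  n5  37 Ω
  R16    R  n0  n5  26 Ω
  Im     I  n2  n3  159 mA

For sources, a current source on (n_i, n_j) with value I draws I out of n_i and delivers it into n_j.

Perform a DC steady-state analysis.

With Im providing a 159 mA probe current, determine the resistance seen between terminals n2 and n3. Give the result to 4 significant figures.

Apply KCL at each of the 8 non-ground nodes and solve the resulting linear system.
Node n1: branches {R14, R15} → V_1 = 1.349
Node n2: branches {R5, R6, R11, R12, R13, Im} → V_2 = -6.391
Node n3: branches {R8, R12, Im} → V_3 = 3.296
Node n4: branches {R3, R4, R8} → V_4 = 2.794
Node n5: branches {R2, R7, R10, R11, R15, R16} → V_5 = 0.06645
Node n6: branches {R5, R7} → V_6 = -5.664
Node n7: branches {R1, R2, R4, R9} → V_7 = 2.354
Node n8: branches {R1, R3, R9, R13, R14} → V_8 = 1.716

R_eq = 60.93 Ω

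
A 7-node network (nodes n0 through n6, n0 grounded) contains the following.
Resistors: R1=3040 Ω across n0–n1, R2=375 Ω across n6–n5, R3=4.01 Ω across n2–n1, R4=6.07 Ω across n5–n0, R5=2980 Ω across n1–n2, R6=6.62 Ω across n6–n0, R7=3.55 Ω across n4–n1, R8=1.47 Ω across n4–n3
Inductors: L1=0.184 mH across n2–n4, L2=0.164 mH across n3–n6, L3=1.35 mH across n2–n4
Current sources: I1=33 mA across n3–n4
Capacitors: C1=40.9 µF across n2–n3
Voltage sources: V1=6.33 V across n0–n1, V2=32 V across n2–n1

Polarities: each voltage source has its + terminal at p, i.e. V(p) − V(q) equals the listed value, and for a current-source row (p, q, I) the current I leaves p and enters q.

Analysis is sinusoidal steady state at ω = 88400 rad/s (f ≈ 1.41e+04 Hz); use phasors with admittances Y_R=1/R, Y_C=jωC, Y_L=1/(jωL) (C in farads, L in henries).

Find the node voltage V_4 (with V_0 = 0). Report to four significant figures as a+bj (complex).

16.39+0.7409j V

MNA unknowns: 6 node voltages V₁..V_6 plus 2 source currents (V1, V2)
R1: Y=0.0003289+0.000j on G[0,1]
R2: Y=0.002667+0.000j on G[6,5]
L1: Y=0.000-0.06148j on G[2,4]
R3: Y=0.2494+0.000j on G[2,1]
R4: Y=0.1647+0.000j on G[5,0]
R5: Y=0.0003356+0.000j on G[1,2]
I1: z[3]−=0.033, z[4]+=0.033
L2: Y=0.000-0.06898j on G[3,6]
R6: Y=0.1511+0.000j on G[6,0]
C1: Y=0.000+3.616j on G[2,3]
R7: Y=0.2817+0.000j on G[4,1]
L3: Y=0.000-0.008379j on G[2,4]
R8: Y=0.6803+0.000j on G[4,3]
V1: row V0−V1=6.33, i_V1 at 0,1
V2: row V2−V1=32, i_V2 at 2,1
solve → V1=-6.330+0.000j, V2=25.67+0.000j, V3=25.83+2.000j, V4=16.39+0.7409j, V5=0.08089-0.1484j, V6=5.078-9.314j
aux → i_V1=0.7783-1.431j, i_V2=-15.17+1.223j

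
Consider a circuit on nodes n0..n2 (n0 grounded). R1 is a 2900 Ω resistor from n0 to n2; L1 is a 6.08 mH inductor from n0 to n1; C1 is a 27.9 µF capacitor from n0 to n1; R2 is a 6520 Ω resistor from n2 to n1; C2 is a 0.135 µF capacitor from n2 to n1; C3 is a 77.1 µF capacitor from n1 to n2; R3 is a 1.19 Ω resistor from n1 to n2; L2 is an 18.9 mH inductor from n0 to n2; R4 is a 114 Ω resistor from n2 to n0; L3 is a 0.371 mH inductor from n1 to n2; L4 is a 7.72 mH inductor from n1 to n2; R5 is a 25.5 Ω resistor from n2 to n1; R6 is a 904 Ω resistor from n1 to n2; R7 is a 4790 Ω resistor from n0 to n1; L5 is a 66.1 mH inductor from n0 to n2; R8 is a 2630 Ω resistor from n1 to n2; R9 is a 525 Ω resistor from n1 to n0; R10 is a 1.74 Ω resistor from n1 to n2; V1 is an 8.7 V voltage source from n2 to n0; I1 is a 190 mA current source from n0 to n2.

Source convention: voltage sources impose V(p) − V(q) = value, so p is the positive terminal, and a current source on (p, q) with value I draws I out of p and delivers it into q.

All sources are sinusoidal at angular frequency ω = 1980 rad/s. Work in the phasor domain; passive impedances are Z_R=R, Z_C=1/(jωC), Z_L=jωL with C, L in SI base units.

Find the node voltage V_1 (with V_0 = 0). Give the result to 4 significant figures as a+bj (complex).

MNA unknowns: 2 node voltages V₁..V_2 plus 1 source current (V1)
R1: Y=0.0003448+0.000j on G[0,2]
L1: Y=0.000-0.08307j on G[0,1]
C1: Y=0.000+0.05524j on G[0,1]
R2: Y=0.0001534+0.000j on G[2,1]
C2: Y=0.000+0.0002673j on G[2,1]
C3: Y=0.000+0.1527j on G[1,2]
R3: Y=0.8403+0.000j on G[1,2]
L2: Y=0.000-0.02672j on G[0,2]
R4: Y=0.008772+0.000j on G[2,0]
L3: Y=0.000-1.361j on G[1,2]
L4: Y=0.000-0.06542j on G[1,2]
R5: Y=0.03922+0.000j on G[2,1]
R6: Y=0.001106+0.000j on G[1,2]
R7: Y=0.0002088+0.000j on G[0,1]
L5: Y=0.000-0.007641j on G[0,2]
R8: Y=0.0003802+0.000j on G[1,2]
R9: Y=0.001905+0.000j on G[1,0]
R10: Y=0.5747+0.000j on G[1,2]
V1: row V2−V0=8.7, i_V1 at 2,0
I1: z[0]−=0.19, z[2]+=0.19
solve → V1=8.610+0.08613j, V2=8.700+0.000j
aux → i_V1=0.09009+0.5384j

8.610+0.08613j V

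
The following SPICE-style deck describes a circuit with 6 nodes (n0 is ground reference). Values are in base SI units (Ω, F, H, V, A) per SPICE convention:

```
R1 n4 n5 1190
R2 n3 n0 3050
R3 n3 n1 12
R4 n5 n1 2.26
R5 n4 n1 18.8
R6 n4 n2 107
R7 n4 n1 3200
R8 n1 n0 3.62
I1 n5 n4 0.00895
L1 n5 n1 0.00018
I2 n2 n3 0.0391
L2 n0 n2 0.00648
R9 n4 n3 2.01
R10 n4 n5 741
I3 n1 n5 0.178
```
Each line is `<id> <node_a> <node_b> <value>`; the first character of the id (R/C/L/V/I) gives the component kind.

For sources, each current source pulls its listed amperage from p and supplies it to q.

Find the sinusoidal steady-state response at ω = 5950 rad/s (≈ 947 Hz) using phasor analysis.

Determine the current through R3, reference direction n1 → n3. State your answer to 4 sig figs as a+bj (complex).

MNA unknowns: 5 node voltages V₁..V_5
R1: Y=0.0008403+0.000j on G[4,5]
R2: Y=0.0003279+0.000j on G[3,0]
R3: Y=0.08333+0.000j on G[3,1]
R4: Y=0.4425+0.000j on G[5,1]
R5: Y=0.05319+0.000j on G[4,1]
R6: Y=0.009346+0.000j on G[4,2]
R7: Y=0.0003125+0.000j on G[4,1]
R8: Y=0.2762+0.000j on G[1,0]
I1: z[5]−=0.00895, z[4]+=0.00895
L1: Y=0.000-0.9337j on G[5,1]
I2: z[2]−=0.0391, z[3]+=0.0391
L2: Y=0.000-0.02594j on G[0,2]
R9: Y=0.4975+0.000j on G[4,3]
R10: Y=0.001350+0.000j on G[4,5]
I3: z[1]−=0.178, z[5]+=0.178
solve → V1=0.1143-0.03733j, V2=-0.3989-1.223j, V3=0.4180-0.1046j, V4=0.3906-0.1160j, V5=0.1850+0.1107j

-0.02531+0.005608j A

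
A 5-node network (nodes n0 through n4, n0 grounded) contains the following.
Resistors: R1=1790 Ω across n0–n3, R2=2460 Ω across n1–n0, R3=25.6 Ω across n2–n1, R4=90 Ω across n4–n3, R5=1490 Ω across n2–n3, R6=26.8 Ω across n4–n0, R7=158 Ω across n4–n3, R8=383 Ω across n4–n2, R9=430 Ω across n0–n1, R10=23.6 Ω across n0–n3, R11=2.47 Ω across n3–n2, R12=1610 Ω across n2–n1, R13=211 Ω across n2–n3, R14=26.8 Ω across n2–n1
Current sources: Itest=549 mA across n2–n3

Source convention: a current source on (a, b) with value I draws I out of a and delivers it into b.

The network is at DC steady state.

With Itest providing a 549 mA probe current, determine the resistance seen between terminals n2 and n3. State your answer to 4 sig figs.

MNA unknowns: 4 node voltages V₁..V_4
R1: Y=0.0005587 on G[0,3]
R2: Y=0.0004065 on G[1,0]
R3: Y=0.03906 on G[2,1]
R4: Y=0.01111 on G[4,3]
R5: Y=0.0006711 on G[2,3]
R6: Y=0.03731 on G[4,0]
R7: Y=0.006329 on G[4,3]
R8: Y=0.002611 on G[4,2]
R9: Y=0.002326 on G[0,1]
R10: Y=0.04237 on G[0,3]
R11: Y=0.4049 on G[3,2]
R12: Y=0.0006211 on G[2,1]
R13: Y=0.004739 on G[2,3]
R14: Y=0.03731 on G[2,1]
Itest: z[2]−=0.549, z[3]+=0.549
solve → V1=-1.183, V2=-1.225, V3=0.09786, V4=-0.02599

R_eq = 2.409 Ω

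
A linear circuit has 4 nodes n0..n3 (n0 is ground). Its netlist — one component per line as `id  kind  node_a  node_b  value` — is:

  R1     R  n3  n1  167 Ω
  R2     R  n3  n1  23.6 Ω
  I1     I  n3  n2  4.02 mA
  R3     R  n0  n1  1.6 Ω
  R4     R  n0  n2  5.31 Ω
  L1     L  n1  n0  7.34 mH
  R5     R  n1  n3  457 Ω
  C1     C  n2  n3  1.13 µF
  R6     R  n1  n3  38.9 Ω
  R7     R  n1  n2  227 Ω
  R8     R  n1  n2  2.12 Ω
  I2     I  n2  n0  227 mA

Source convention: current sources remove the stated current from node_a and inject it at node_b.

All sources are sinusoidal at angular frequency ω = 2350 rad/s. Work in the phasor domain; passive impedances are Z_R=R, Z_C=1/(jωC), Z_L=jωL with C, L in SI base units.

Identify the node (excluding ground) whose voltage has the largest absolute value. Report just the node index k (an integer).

Element admittances at ω=2350 rad/s:
  Y(R1) = 0.005988+0.000j S between n3,n1
  Y(R2) = 0.04237+0.000j S between n3,n1
  I1: injects 0.00402 A into n2 (from n3)
  Y(R3) = 0.6250+0.000j S between n0,n1
  Y(R4) = 0.1883+0.000j S between n0,n2
  Y(L1) = 0.000-0.05797j S between n1,n0
  Y(R5) = 0.002188+0.000j S between n1,n3
  Y(C1) = 0.000+0.002655j S between n2,n3
  Y(R6) = 0.02571+0.000j S between n1,n3
  Y(R7) = 0.004405+0.000j S between n1,n2
  Y(R8) = 0.4717+0.000j S between n1,n2
  I2: injects 0.227 A into n0 (from n2)
Assemble and solve the 3×3 MNA system:
  V(n1)=-0.2143-0.01657j  V(n2)=-0.4891-0.01099j  V(n3)=-0.2675-0.02428j

2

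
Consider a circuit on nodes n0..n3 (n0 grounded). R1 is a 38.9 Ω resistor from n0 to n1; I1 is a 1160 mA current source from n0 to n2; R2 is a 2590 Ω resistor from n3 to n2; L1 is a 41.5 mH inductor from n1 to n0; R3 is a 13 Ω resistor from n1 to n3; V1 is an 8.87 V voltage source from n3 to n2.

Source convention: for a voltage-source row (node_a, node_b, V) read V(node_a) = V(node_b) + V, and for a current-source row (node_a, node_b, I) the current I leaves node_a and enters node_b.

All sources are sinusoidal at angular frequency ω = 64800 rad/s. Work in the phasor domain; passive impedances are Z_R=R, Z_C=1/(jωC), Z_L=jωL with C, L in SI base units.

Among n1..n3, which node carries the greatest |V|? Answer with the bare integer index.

MNA unknowns: 3 node voltages V₁..V_3 plus 1 source current (V1)
R1: Y=0.02571+0.000j on G[0,1]
I1: z[0]−=1.16, z[2]+=1.16
R2: Y=0.0003861+0.000j on G[3,2]
L1: Y=0.000-0.0003719j on G[1,0]
R3: Y=0.07692+0.000j on G[1,3]
V1: row V3−V2=8.87, i_V1 at 3,2
solve → V1=45.11+0.6526j, V2=51.32+0.6526j, V3=60.19+0.6526j
aux → i_V1=-1.163+0.000j

3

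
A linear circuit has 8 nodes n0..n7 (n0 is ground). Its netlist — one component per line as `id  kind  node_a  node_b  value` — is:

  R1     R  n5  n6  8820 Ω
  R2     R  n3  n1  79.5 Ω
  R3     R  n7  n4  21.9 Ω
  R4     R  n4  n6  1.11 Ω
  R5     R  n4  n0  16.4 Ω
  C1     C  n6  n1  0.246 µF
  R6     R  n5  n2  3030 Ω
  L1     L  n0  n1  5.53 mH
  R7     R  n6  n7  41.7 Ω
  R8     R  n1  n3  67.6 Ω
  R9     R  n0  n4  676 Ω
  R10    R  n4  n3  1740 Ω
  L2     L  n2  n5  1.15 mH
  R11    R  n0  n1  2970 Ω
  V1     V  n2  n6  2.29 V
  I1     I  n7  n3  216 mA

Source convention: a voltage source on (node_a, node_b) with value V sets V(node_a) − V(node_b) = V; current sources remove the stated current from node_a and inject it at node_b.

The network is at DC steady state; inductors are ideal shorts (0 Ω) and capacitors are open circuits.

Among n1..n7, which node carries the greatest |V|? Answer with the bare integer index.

3

MNA unknowns: 7 node voltages V₁..V_7 plus 3 source currents (L1, L2, V1)
R1: Y=0.0001134 on G[5,6]
R2: Y=0.01258 on G[3,1]
R3: Y=0.04566 on G[7,4]
R4: Y=0.9009 on G[4,6]
R5: Y=0.06098 on G[4,0]
C1: Y=0.000 on G[6,1]
R6: Y=0.0003300 on G[5,2]
L1: row V0−V1=0, i_L1 at 0,1
R7: Y=0.02398 on G[6,7]
R8: Y=0.01479 on G[1,3]
R9: Y=0.001479 on G[0,4]
R10: Y=0.0005747 on G[4,3]
L2: row V2−V5=0, i_L2 at 2,5
R11: Y=0.0003367 on G[0,1]
V1: row V2−V6=2.29, i_V1 at 2,6
I1: z[7]−=0.216, z[3]+=0.216
solve → V1=0.000, V2=-1.148, V3=7.660, V4=-3.357, V5=-1.148, V6=-3.438, V7=-6.487
aux → i_L1=-0.2097, i_L2=0.0002596, i_V1=-0.0002596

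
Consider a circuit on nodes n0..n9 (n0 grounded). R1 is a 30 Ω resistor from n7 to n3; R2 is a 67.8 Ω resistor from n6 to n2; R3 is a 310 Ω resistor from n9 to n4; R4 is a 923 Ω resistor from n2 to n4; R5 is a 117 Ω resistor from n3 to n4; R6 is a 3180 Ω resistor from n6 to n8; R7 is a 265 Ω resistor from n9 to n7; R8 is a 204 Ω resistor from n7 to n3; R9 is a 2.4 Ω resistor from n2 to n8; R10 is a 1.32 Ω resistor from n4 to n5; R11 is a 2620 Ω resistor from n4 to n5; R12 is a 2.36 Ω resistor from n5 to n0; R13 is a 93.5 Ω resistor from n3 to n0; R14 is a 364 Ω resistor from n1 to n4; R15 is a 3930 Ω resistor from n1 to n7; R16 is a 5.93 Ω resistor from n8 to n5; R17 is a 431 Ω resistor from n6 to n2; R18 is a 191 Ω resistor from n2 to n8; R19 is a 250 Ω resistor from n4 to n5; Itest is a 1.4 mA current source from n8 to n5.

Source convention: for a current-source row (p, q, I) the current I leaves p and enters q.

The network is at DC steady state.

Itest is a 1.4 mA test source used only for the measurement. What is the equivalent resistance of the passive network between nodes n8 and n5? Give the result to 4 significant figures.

R_eq = 5.892 Ω

MNA unknowns: 9 node voltages V₁..V_9
R1: Y=0.03333 on G[7,3]
R2: Y=0.01475 on G[6,2]
R3: Y=0.003226 on G[9,4]
R4: Y=0.001083 on G[2,4]
R5: Y=0.008547 on G[3,4]
R6: Y=0.0003145 on G[6,8]
R7: Y=0.003774 on G[9,7]
R8: Y=0.004902 on G[7,3]
R9: Y=0.4167 on G[2,8]
R10: Y=0.7576 on G[4,5]
R11: Y=0.0003817 on G[4,5]
R12: Y=0.4237 on G[5,0]
R13: Y=0.01070 on G[3,0]
R14: Y=0.002747 on G[1,4]
R15: Y=0.0002545 on G[1,7]
R16: Y=0.1686 on G[8,5]
R17: Y=0.002320 on G[6,2]
R18: Y=0.005236 on G[2,8]
R19: Y=0.004000 on G[4,5]
Itest: z[8]−=0.0014, z[5]+=0.0014
solve → V1=-1.099e-05, V2=-0.008228, V3=-5.656e-06, V4=-1.146e-05, V5=1.428e-07, V6=-0.008228, V7=-5.941e-06, V8=-0.008249, V9=-8.485e-06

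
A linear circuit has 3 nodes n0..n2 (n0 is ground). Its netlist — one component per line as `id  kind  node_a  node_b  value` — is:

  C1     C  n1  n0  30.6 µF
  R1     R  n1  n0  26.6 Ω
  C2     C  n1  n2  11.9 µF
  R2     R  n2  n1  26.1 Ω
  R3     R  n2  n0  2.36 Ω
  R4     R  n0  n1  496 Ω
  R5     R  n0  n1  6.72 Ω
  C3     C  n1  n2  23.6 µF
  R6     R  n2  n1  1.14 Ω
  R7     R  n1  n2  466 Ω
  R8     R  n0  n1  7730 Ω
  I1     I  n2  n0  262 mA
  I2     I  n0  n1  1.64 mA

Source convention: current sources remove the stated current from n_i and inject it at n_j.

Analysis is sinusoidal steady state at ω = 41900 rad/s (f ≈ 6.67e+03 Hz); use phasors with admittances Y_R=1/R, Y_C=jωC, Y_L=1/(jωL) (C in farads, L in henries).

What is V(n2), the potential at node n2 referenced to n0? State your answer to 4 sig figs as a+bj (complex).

MNA unknowns: 2 node voltages V₁..V_2
C1: Y=0.000+1.282j on G[1,0]
R1: Y=0.03759+0.000j on G[1,0]
C2: Y=0.000+0.4986j on G[1,2]
R2: Y=0.03831+0.000j on G[2,1]
R3: Y=0.4237+0.000j on G[2,0]
R4: Y=0.002016+0.000j on G[0,1]
R5: Y=0.1488+0.000j on G[0,1]
C3: Y=0.000+0.9888j on G[1,2]
R6: Y=0.8772+0.000j on G[2,1]
R7: Y=0.002146+0.000j on G[1,2]
R8: Y=0.0001294+0.000j on G[0,1]
I1: z[2]−=0.262, z[0]+=0.262
I2: z[0]−=0.00164, z[1]+=0.00164
solve → V1=-0.08418+0.1311j, V2=-0.1804+0.1964j

-0.1804+0.1964j V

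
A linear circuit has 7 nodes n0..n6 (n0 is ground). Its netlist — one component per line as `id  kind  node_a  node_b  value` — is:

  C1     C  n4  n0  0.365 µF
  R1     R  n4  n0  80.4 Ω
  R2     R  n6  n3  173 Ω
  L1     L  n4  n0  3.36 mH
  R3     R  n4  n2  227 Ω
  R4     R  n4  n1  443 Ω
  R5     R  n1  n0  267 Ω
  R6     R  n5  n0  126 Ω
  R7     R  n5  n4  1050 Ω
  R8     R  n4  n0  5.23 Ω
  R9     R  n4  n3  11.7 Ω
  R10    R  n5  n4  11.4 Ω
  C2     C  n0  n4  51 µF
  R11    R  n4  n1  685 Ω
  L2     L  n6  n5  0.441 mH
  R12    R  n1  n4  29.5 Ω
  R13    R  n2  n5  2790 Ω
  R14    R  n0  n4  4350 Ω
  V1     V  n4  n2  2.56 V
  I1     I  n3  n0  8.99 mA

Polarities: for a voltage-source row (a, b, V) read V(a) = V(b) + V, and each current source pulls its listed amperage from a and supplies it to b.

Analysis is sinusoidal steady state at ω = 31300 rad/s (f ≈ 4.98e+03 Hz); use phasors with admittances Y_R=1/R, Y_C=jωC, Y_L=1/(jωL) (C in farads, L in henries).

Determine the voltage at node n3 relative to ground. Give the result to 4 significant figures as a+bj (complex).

MNA unknowns: 6 node voltages V₁..V_6 plus 1 source current (V1)
C1: Y=0.000+0.01142j on G[4,0]
R1: Y=0.01244+0.000j on G[4,0]
R2: Y=0.005780+0.000j on G[6,3]
L1: Y=0.000-0.009509j on G[4,0]
R3: Y=0.004405+0.000j on G[4,2]
R4: Y=0.002257+0.000j on G[4,1]
R5: Y=0.003745+0.000j on G[1,0]
R6: Y=0.007937+0.000j on G[5,0]
R7: Y=0.0009524+0.000j on G[5,4]
R8: Y=0.1912+0.000j on G[4,0]
R9: Y=0.08547+0.000j on G[4,3]
R10: Y=0.08772+0.000j on G[5,4]
C2: Y=0.000+1.596j on G[0,4]
R11: Y=0.001460+0.000j on G[4,1]
L2: Y=0.000-0.07245j on G[6,5]
R12: Y=0.03390+0.000j on G[1,4]
R13: Y=0.0003584+0.000j on G[2,5]
R14: Y=0.0002299+0.000j on G[0,4]
V1: row V4−V2=2.56, i_V1 at 4,2
I1: z[3]−=0.00899, z[0]+=0.00899
solve → V1=-0.0006677+0.004961j, V2=-2.561+0.005454j, V3=-0.1002+0.005023j, V4=-0.0007342+0.005454j, V5=-0.01517+0.005388j, V6=-0.01568-0.001355j
aux → i_V1=-0.01219+2.373e-08j

-0.1002+0.005023j V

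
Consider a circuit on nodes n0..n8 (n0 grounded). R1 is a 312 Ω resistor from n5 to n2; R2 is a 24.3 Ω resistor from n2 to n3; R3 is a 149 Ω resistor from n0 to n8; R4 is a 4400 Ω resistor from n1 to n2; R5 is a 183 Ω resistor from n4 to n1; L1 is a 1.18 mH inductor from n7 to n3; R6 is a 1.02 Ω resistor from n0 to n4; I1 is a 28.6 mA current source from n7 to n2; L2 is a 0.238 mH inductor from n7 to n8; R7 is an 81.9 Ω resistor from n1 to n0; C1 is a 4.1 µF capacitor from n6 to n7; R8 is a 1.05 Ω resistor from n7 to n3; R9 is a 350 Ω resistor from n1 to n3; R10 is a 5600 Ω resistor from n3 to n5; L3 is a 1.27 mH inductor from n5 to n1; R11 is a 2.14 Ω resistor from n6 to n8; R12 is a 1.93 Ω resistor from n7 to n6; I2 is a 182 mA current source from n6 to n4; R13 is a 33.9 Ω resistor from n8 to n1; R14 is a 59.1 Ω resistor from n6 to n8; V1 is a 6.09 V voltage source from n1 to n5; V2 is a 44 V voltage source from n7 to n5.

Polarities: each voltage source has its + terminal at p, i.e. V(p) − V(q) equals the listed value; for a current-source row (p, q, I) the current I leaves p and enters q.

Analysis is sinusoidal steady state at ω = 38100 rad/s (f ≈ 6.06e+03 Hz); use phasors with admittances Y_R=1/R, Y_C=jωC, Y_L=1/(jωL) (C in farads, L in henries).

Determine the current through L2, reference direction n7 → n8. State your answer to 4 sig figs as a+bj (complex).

Apply KCL at each of the 8 non-ground nodes and solve the resulting linear system.
Node n1: branches {R4, R5, R7, R9, L3, R13, V1} → V_1 = -16.68+0.2949j
Node n2: branches {R1, R2, R4, I1} → V_2 = 18.29+0.2898j
Node n3: branches {R2, L1, R8, R9, R10} → V_3 = 20.99+0.2894j
Node n4: branches {R5, R6, I2} → V_4 = 0.09214+0.001635j
Node n5: branches {R1, R10, L3, V1, V2} → V_5 = -22.77+0.2949j
Node n6: branches {C1, R11, R12, I2, R14} → V_6 = 18.93+0.1366j
Node n7: branches {L1, I1, L2, C1, R8, R12, V2} → V_7 = 21.23+0.2949j
Node n8: branches {R3, L2, R11, R13, R14} → V_8 = 16.89-0.7753j
Source currents: i(V1)=1.401+0.08907j, i(V2)=-1.541+0.03680j

0.1180-0.4783j A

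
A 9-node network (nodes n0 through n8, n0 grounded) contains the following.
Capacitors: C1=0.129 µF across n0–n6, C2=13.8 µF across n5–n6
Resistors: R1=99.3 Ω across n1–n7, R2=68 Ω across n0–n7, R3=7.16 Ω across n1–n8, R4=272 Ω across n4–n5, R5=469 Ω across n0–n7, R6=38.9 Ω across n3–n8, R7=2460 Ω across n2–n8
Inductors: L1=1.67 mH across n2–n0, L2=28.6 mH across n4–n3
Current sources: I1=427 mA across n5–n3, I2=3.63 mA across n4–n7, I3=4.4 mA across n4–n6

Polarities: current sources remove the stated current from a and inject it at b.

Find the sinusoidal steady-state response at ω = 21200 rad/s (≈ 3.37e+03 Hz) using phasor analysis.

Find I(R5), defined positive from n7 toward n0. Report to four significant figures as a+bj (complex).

Apply KCL at each of the 8 non-ground nodes and solve the resulting linear system.
Node n1: branches {R1, R3} → V_1 = 62.51+51.29j
Node n2: branches {L1, R7} → V_2 = -0.7578+0.9510j
Node n3: branches {L2, I1, R6} → V_3 = 81.64+67.01j
Node n4: branches {L2, R4, I2, I3} → V_4 = -127.3+62.42j
Node n5: branches {I1, C2, R4} → V_5 = -127.2+156.2j
Node n6: branches {C1, C2, I3} → V_6 = -126.0+154.7j
Node n7: branches {R1, R2, R5, I2} → V_7 = 23.53+19.20j
Node n8: branches {R3, R6, R7} → V_8 = 65.32+53.61j

0.05017+0.04093j A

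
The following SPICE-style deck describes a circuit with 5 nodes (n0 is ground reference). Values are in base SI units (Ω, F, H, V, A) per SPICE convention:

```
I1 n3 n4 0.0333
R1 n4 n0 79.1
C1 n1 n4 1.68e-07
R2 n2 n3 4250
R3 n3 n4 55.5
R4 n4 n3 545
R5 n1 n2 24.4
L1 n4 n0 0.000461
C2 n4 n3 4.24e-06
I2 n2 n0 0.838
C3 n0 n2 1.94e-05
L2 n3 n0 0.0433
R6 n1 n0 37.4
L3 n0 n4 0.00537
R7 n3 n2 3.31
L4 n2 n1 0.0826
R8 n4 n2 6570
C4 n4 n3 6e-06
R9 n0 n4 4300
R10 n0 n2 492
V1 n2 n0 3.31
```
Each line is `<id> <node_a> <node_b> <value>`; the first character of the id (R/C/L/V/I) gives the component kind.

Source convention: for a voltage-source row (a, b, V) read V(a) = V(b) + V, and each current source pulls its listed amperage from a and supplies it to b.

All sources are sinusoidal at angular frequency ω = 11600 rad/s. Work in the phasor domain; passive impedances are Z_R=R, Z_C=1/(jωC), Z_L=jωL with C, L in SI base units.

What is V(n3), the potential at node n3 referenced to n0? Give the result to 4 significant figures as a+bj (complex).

1.660-0.8857j V

Apply KCL at each of the 4 non-ground nodes and solve the resulting linear system.
Node n1: branches {C1, R5, R6, L4} → V_1 = 1.928-0.1113j
Node n2: branches {R2, R5, I2, C3, R7, L4, R8, R10, V1} → V_2 = 3.310+0.000j
Node n3: branches {I1, R2, R3, R4, C2, L2, R7, C4} → V_3 = 1.660-0.8857j
Node n4: branches {I1, R1, C1, R3, R4, L1, C2, L3, R8, C4, R9} → V_4 = -1.200+2.571j
Source currents: i(V1)=-1.401-1.015j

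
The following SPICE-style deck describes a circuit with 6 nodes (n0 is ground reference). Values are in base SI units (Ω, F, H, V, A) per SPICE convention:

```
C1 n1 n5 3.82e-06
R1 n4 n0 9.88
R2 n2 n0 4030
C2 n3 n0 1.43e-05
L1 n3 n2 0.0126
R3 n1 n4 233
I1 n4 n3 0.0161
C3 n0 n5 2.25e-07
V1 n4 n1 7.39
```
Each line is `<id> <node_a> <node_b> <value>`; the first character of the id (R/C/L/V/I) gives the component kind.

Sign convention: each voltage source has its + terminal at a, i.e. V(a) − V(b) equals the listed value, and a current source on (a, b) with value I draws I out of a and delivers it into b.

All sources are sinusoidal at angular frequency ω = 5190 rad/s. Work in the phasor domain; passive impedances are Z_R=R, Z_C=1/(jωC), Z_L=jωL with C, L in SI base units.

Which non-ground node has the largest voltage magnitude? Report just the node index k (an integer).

MNA unknowns: 5 node voltages V₁..V_5 plus 1 source current (V1)
C1: Y=0.000+0.01983j on G[1,5]
R1: Y=0.1012+0.000j on G[4,0]
R2: Y=0.0002481+0.000j on G[2,0]
C2: Y=0.000+0.07422j on G[3,0]
L1: Y=0.000-0.01529j on G[3,2]
R3: Y=0.004292+0.000j on G[1,4]
I1: z[4]−=0.0161, z[3]+=0.0161
C3: Y=0.000+0.001168j on G[0,5]
V1: row V4−V1=7.39, i_V1 at 4,1
solve → V1=-7.548+0.08224j, V2=-0.002794-0.2169j, V3=0.0007252-0.2169j, V4=-0.1582+0.08224j, V5=-7.128+0.07767j
aux → i_V1=-0.03181-0.008324j

1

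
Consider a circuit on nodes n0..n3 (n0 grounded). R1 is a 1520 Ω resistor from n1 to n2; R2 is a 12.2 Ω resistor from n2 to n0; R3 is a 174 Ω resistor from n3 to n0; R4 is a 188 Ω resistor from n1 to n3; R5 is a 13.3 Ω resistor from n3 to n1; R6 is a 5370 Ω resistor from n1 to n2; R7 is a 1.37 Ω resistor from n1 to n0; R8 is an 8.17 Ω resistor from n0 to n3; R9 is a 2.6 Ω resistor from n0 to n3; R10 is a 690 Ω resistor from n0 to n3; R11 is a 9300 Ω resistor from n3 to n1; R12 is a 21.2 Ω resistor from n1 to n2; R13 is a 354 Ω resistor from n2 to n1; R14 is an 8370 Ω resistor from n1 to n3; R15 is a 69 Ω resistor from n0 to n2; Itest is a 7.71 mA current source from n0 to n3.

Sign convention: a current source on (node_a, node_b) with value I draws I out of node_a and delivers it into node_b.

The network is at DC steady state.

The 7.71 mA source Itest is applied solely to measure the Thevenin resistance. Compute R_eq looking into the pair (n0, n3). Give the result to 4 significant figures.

Apply KCL at each of the 3 non-ground nodes and solve the resulting linear system.
Node n1: branches {R1, R4, R5, R6, R7, R11, R12, R13, R14} → V_1 = 0.001256
Node n2: branches {R1, R2, R6, R12, R13, R15} → V_2 = 0.0004335
Node n3: branches {R3, R4, R5, R8, R9, R10, R11, R14, Itest} → V_3 = 0.01313

R_eq = 1.703 Ω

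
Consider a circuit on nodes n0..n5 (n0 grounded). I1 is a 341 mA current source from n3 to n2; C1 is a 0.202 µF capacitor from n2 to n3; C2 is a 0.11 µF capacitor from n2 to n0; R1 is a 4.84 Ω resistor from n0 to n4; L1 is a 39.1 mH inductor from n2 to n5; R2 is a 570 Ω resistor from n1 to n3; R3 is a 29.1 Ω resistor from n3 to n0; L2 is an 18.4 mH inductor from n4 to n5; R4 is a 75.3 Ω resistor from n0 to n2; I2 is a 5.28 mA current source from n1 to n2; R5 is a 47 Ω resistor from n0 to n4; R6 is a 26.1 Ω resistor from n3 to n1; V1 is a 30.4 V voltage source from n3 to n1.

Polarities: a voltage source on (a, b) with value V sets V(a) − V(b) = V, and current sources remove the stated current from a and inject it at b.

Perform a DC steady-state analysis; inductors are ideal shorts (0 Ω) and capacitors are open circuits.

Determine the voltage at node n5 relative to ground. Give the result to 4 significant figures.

1.436 V

Apply KCL at each of the 5 non-ground nodes and solve the resulting linear system.
Node n1: branches {R2, I2, R6, V1} → V_1 = -40.48
Node n2: branches {I1, C1, C2, L1, R4, I2} → V_2 = 1.436
Node n3: branches {I1, C1, R2, R3, R6, V1} → V_3 = -10.08
Node n4: branches {R1, L2, R5} → V_4 = 1.436
Node n5: branches {L1, L2} → V_5 = 1.436
Source currents: i(L1)=0.3272, i(L2)=-0.3272, i(V1)=-1.213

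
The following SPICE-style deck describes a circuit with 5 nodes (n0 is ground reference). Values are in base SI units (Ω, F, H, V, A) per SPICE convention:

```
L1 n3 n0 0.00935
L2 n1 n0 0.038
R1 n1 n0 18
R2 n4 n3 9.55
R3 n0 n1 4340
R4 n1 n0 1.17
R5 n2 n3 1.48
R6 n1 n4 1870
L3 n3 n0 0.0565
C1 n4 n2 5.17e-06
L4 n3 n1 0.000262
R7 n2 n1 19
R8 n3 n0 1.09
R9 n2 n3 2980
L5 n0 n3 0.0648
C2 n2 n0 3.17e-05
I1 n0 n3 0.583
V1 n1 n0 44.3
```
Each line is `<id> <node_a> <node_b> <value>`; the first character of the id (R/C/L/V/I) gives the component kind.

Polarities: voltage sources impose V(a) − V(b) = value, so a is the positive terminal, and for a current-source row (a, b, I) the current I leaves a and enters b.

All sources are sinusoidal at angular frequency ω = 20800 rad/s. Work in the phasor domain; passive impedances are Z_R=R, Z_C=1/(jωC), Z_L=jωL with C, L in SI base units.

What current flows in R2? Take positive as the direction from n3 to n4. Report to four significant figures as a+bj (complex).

0.1736+0.01719j A

Apply KCL at each of the 4 non-ground nodes and solve the resulting linear system.
Node n1: branches {L2, R1, R3, R4, R6, L4, R7, V1} → V_1 = 44.30+0.000j
Node n2: branches {R5, C1, R7, R9, C2} → V_2 = -1.220-5.837j
Node n3: branches {L1, R2, R5, L3, L4, R8, R9, L5, I1} → V_3 = 0.6362-7.513j
Node n4: branches {R2, R6, C1} → V_4 = -1.022-7.677j
Source currents: i(V1)=-44.13+7.757j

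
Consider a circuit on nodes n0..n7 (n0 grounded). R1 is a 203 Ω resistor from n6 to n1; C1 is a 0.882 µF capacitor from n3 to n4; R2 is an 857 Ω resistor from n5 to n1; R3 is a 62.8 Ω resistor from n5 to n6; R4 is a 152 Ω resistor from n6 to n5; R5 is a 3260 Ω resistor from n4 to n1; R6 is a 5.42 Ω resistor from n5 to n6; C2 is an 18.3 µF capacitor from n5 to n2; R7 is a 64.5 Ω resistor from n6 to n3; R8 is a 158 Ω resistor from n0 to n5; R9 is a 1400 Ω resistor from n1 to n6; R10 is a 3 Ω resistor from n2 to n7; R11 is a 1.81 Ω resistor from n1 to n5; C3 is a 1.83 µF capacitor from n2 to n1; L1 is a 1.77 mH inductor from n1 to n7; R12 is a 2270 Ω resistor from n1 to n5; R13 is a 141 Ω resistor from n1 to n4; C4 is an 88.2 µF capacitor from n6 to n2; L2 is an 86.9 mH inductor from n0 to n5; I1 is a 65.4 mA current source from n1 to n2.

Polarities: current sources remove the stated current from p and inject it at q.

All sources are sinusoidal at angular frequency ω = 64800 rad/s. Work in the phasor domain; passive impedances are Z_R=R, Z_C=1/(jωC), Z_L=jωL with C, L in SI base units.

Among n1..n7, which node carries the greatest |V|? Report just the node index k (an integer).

1

Element admittances at ω=64800 rad/s:
  Y(R1) = 0.004926+0.000j S between n6,n1
  Y(C1) = 0.000+0.05715j S between n3,n4
  Y(R2) = 0.001167+0.000j S between n5,n1
  Y(R3) = 0.01592+0.000j S between n5,n6
  Y(R4) = 0.006579+0.000j S between n6,n5
  Y(R5) = 0.0003067+0.000j S between n4,n1
  Y(R6) = 0.1845+0.000j S between n5,n6
  Y(C2) = 0.000+1.186j S between n5,n2
  Y(R7) = 0.01550+0.000j S between n6,n3
  Y(R8) = 0.006329+0.000j S between n0,n5
  Y(R9) = 0.0007143+0.000j S between n1,n6
  Y(R10) = 0.3333+0.000j S between n2,n7
  Y(R11) = 0.5525+0.000j S between n1,n5
  Y(C3) = 0.000+0.1186j S between n2,n1
  Y(L1) = 0.000-0.008719j S between n1,n7
  Y(R12) = 0.0004405+0.000j S between n1,n5
  Y(R13) = 0.007092+0.000j S between n1,n4
  Y(C4) = 0.000+5.715j S between n6,n2
  Y(L2) = 0.000-0.0001776j S between n0,n5
  I1: injects 0.0654 A into n2 (from n1)
Assemble and solve the 7×7 MNA system:
  V(n1)=-0.1027+0.01903j  V(n2)=-0.0005937-0.04777j  V(n3)=-0.03395-0.02911j  V(n4)=-0.02895-0.01956j  V(n5)=0.000+0.000j  V(n6)=0.001243-0.04753j  V(n7)=0.001082-0.04506j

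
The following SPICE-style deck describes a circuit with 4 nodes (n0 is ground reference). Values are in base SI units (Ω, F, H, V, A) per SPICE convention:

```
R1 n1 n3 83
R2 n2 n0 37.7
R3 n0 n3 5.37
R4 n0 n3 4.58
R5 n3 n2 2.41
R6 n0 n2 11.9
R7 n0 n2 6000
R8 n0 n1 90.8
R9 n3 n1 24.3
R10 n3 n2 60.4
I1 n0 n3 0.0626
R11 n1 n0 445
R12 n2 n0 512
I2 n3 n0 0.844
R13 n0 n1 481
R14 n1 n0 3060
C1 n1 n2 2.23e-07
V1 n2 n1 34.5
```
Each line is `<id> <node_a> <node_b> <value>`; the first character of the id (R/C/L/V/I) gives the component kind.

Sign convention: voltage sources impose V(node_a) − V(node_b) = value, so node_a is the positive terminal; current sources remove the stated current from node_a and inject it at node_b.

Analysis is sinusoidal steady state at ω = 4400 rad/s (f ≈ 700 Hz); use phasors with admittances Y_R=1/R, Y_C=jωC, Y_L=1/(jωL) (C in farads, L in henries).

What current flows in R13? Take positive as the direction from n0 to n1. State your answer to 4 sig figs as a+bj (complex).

Apply KCL at each of the 3 non-ground nodes and solve the resulting linear system.
Node n1: branches {R1, R8, R9, R11, R13, R14, C1, V1} → V_1 = -31.78+0.000j
Node n2: branches {R2, R5, R6, R7, R10, R12, C1, V1} → V_2 = 2.722+0.000j
Node n3: branches {R1, R3, R4, R5, R9, R10, I1, I2} → V_3 = -1.459+0.000j
Source currents: i(V1)=-2.111-0.03385j

0.06607+0.000j A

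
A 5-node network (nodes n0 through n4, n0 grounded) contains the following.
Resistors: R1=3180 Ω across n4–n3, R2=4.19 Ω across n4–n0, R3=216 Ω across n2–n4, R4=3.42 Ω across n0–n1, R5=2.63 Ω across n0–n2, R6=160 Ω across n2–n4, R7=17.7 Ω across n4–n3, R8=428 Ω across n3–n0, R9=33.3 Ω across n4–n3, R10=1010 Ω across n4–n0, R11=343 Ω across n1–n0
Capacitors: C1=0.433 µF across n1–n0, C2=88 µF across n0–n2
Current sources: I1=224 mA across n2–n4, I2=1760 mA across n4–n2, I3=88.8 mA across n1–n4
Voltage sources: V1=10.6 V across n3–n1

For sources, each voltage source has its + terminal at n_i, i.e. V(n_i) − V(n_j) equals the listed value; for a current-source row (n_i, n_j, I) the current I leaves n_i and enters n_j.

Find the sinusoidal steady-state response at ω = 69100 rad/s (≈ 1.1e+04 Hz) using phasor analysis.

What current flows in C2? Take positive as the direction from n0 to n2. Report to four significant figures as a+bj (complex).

-1.504-0.09737j A

Element admittances at ω=69100 rad/s:
  Y(R1) = 0.0003145+0.000j S between n4,n3
  Y(R2) = 0.2387+0.000j S between n4,n0
  Y(C1) = 0.000+0.02992j S between n1,n0
  Y(R3) = 0.004630+0.000j S between n2,n4
  I1: injects 0.224 A into n4 (from n2)
  Y(C2) = 0.000+6.081j S between n0,n2
  Y(R4) = 0.2924+0.000j S between n0,n1
  Y(R5) = 0.3802+0.000j S between n0,n2
  I2: injects 1.76 A into n2 (from n4)
  Y(R6) = 0.006250+0.000j S between n2,n4
  Y(R7) = 0.05650+0.000j S between n4,n3
  Y(R8) = 0.002336+0.000j S between n3,n0
  Y(R9) = 0.03003+0.000j S between n4,n3
  Y(R10) = 0.0009901+0.000j S between n4,n0
  Y(R11) = 0.002915+0.000j S between n1,n0
  I3: injects 0.0888 A into n4 (from n1)
  V1: constraint V(n3)−V(n1) = 10.6
Assemble and solve the 5×5 MNA system:
  V(n1)=-3.208+0.2631j  V(n2)=0.01601-0.2473j  V(n3)=7.392+0.2631j  V(n4)=-2.386+0.05976j
  i(V1)=-0.8664-0.01828j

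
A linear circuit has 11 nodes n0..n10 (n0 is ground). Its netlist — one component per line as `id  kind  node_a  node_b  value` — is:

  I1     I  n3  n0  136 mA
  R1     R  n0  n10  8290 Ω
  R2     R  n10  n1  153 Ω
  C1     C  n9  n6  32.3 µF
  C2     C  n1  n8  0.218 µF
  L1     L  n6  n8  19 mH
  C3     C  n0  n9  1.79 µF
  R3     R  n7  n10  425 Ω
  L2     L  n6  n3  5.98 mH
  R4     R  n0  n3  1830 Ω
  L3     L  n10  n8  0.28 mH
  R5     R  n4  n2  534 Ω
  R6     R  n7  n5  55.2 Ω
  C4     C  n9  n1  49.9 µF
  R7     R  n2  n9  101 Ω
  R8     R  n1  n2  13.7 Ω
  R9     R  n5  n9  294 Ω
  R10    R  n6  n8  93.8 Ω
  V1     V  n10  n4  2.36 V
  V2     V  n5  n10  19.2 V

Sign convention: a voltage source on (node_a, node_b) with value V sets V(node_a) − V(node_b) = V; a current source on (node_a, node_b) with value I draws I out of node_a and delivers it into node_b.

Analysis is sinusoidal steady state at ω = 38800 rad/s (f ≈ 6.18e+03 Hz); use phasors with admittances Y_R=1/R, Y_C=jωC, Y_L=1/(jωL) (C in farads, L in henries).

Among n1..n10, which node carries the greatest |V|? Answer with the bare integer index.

3

Element admittances at ω=38800 rad/s:
  I1: injects 0.136 A into n0 (from n3)
  Y(R1) = 0.0001206+0.000j S between n0,n10
  Y(R2) = 0.006536+0.000j S between n10,n1
  Y(C1) = 0.000+1.253j S between n9,n6
  Y(C2) = 0.000+0.008458j S between n1,n8
  Y(L1) = 0.000-0.001356j S between n6,n8
  Y(C3) = 0.000+0.06945j S between n0,n9
  Y(R3) = 0.002353+0.000j S between n7,n10
  Y(L2) = 0.000-0.004310j S between n6,n3
  Y(R4) = 0.0005464+0.000j S between n0,n3
  Y(L3) = 0.000-0.09205j S between n10,n8
  Y(R5) = 0.001873+0.000j S between n4,n2
  Y(R6) = 0.01812+0.000j S between n7,n5
  Y(C4) = 0.000+1.936j S between n9,n1
  Y(R7) = 0.009901+0.000j S between n2,n9
  Y(R8) = 0.07299+0.000j S between n1,n2
  Y(R9) = 0.003401+0.000j S between n5,n9
  Y(R10) = 0.01066+0.000j S between n6,n8
  V1: constraint V(n10)−V(n4) = 2.36
  V2: constraint V(n5)−V(n10) = 19.2
Assemble and solve the 12×12 MNA system:
  V(n1)=0.2162+1.944j  V(n2)=0.1135+1.956j  V(n3)=-3.438-29.07j  V(n4)=-4.476+2.571j  V(n5)=17.08+2.571j  V(n6)=0.2470+2.054j  V(n7)=14.88+2.571j  V(n8)=-2.200+2.932j  V(n9)=0.2242+1.927j  V(n10)=-2.116+2.571j
  i(V1)=-0.008594+0.001153j  i(V2)=-0.09733-0.002189j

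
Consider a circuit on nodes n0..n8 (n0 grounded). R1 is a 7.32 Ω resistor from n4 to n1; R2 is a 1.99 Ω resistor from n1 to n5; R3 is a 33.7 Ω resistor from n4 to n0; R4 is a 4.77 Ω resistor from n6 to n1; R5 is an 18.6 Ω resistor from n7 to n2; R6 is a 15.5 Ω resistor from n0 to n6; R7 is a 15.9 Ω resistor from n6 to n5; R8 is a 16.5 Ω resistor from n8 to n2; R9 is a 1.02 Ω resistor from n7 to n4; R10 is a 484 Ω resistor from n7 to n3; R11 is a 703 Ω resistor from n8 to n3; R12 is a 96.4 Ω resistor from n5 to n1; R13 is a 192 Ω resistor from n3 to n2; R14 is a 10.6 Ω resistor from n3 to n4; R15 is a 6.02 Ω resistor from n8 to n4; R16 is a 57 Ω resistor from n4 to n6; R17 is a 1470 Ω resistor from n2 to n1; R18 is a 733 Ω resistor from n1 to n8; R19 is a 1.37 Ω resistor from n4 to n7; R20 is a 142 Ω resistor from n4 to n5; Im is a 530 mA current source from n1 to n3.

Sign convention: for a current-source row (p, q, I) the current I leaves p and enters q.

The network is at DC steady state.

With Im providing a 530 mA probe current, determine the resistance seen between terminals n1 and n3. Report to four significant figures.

R_eq = 15.33 Ω

MNA unknowns: 8 node voltages V₁..V_8
R1: Y=0.1366 on G[4,1]
R2: Y=0.5025 on G[1,5]
R3: Y=0.02967 on G[4,0]
R4: Y=0.2096 on G[6,1]
R5: Y=0.05376 on G[7,2]
R6: Y=0.06452 on G[0,6]
R7: Y=0.06289 on G[6,5]
R8: Y=0.06061 on G[8,2]
R9: Y=0.9804 on G[7,4]
R10: Y=0.002066 on G[7,3]
R11: Y=0.001422 on G[8,3]
R12: Y=0.01037 on G[5,1]
R13: Y=0.005208 on G[3,2]
R14: Y=0.09434 on G[3,4]
R15: Y=0.1661 on G[8,4]
R16: Y=0.01754 on G[4,6]
R17: Y=0.0006803 on G[2,1]
R18: Y=0.001364 on G[1,8]
R19: Y=0.7299 on G[4,7]
R20: Y=0.007042 on G[4,5]
Im: z[1]−=0.53, z[3]+=0.53
solve → V1=-1.193, V2=2.027, V3=6.931, V4=1.773, V5=-1.117, V6=-0.8157, V7=1.787, V8=1.855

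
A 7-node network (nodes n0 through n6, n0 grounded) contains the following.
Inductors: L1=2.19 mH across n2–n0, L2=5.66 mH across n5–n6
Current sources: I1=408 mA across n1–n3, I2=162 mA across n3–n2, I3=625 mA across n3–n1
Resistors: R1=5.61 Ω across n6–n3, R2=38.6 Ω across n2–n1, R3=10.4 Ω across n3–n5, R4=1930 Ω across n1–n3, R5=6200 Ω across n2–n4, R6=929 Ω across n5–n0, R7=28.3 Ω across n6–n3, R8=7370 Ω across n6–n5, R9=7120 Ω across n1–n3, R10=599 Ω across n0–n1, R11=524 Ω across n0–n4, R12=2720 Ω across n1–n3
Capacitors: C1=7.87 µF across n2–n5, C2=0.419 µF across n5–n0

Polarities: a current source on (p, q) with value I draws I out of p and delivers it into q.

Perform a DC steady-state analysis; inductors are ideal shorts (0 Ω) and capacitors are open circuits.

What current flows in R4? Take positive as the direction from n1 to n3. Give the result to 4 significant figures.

0.09386 A

Apply KCL at each of the 6 non-ground nodes and solve the resulting linear system.
Node n1: branches {I1, R2, R4, R9, R10, R12, I3} → V_1 = 1.128
Node n2: branches {L1, R2, C1, R5, I2} → V_2 = 0.000
Node n3: branches {I1, R1, R3, R4, I2, R7, R9, R12, I3} → V_3 = -180.0
Node n4: branches {R5, R11} → V_4 = 0.000
Node n5: branches {R3, L2, C1, R6, R8, C2} → V_5 = -179.4
Node n6: branches {R1, L2, R7, R8} → V_6 = -179.4
Source currents: i(L1)=0.1912, i(L2)=0.1332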